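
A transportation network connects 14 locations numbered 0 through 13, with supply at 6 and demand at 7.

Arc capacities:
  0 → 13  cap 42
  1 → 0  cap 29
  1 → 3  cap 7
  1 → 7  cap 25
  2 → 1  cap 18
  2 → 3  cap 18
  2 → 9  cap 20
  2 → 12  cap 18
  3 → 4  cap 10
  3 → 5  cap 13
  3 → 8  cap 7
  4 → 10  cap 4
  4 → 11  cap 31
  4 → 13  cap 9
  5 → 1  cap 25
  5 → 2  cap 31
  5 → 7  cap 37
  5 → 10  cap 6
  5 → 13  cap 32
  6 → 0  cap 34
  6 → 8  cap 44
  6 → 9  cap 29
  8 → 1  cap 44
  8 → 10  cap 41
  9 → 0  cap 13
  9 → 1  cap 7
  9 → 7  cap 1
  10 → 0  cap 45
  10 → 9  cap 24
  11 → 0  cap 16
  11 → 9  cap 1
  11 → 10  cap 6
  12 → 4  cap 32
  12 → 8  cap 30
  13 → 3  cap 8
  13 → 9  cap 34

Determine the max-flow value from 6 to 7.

augment #1: 6→9→7 bottleneck 1, total now 1
augment #2: 6→8→1→7 bottleneck 25, total now 26
augment #3: 6→0→13→3→5→7 bottleneck 8, total now 34
augment #4: 6→8→1→3→5→7 bottleneck 5, total now 39

Maximum flow value: 39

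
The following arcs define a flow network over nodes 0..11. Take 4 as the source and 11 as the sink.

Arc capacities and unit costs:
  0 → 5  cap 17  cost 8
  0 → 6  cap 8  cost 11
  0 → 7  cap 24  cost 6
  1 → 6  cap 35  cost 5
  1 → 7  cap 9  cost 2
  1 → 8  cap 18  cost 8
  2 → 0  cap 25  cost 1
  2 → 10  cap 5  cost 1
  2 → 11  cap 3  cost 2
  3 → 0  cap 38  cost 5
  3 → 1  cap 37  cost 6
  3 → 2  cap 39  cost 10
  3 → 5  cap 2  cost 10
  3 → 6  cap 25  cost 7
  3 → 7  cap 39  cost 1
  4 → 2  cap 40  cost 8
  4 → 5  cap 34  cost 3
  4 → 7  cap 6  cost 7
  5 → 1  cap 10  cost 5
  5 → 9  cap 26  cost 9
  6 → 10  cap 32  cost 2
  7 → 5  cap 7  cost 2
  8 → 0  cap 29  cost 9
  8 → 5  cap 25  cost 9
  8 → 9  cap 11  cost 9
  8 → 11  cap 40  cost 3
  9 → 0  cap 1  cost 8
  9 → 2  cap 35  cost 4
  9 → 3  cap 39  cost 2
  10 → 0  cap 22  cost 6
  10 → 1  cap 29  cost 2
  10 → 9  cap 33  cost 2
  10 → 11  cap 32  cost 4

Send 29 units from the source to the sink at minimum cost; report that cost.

Minimum cost for 29 units: 574

shortest-cost path #1: 4→2→11 push 3 @ unit cost 10 (adds 30)
shortest-cost path #2: 4→2→10→11 push 5 @ unit cost 13 (adds 65)
shortest-cost path #3: 4→5→1→8→11 push 10 @ unit cost 19 (adds 190)
shortest-cost path #4: 4→2→0→6→10→11 push 8 @ unit cost 26 (adds 208)
shortest-cost path #5: 4→5→9→3→6→10→11 push 3 @ unit cost 27 (adds 81)
total cost = 574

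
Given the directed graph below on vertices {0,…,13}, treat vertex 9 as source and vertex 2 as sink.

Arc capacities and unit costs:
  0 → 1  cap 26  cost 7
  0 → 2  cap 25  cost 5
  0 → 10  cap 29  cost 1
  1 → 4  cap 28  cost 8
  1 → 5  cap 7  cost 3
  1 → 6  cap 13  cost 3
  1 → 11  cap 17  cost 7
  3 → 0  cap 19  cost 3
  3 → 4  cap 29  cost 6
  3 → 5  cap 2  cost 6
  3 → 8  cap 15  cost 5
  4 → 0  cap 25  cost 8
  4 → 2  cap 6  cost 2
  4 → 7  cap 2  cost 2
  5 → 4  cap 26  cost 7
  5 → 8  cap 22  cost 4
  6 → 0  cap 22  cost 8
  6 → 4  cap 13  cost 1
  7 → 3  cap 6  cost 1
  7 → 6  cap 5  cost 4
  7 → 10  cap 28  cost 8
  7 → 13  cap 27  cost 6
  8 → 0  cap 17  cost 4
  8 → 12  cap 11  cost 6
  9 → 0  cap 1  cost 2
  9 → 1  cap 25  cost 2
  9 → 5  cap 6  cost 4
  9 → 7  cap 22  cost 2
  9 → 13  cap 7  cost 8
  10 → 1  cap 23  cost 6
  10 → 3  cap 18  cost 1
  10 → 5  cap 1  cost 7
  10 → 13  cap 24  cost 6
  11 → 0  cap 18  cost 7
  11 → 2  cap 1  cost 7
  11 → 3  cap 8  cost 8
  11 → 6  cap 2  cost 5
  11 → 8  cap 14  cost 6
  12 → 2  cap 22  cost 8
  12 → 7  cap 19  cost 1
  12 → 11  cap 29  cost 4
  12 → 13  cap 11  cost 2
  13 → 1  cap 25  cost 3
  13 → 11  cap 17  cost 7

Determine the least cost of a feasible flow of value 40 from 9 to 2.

shortest-cost path #1: 9→0→2 push 1 @ unit cost 7 (adds 7)
shortest-cost path #2: 9→1→6→4→2 push 6 @ unit cost 8 (adds 48)
shortest-cost path #3: 9→7→3→0→2 push 6 @ unit cost 11 (adds 66)
shortest-cost path #4: 9→1→11→2 push 1 @ unit cost 16 (adds 16)
shortest-cost path #5: 9→5→8→0→2 push 6 @ unit cost 17 (adds 102)
shortest-cost path #6: 9→1→6→0→2 push 7 @ unit cost 18 (adds 126)
shortest-cost path #7: 9→1→5→8→0→2 push 5 @ unit cost 18 (adds 90)
shortest-cost path #8: 9→1→5→8→12→2 push 2 @ unit cost 23 (adds 46)
shortest-cost path #9: 9→7→10→3→0→8→12→2 push 6 @ unit cost 24 (adds 144)
total cost = 645

Minimum cost for 40 units: 645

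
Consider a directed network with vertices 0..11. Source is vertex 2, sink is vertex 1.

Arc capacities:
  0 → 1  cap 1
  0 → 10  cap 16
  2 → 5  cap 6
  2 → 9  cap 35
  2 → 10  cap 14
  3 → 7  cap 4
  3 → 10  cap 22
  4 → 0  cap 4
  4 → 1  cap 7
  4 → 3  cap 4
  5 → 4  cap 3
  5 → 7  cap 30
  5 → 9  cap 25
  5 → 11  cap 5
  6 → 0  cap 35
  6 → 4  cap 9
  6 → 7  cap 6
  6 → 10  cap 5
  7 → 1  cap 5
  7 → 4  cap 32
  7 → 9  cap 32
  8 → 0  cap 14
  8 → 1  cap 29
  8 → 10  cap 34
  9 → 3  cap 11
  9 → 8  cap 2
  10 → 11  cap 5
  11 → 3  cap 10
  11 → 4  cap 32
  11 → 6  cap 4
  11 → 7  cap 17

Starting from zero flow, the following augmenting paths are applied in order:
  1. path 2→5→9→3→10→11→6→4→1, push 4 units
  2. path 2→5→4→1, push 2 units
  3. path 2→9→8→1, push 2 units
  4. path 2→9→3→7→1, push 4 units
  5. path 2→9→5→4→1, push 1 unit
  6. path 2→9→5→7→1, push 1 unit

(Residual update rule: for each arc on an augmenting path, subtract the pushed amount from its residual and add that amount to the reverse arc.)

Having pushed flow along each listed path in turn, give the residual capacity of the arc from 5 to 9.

Residual capacity of (5,9): 23

after path 1 (2→5→9→3→10→11→6→4→1, push 4): res(5,9)=21
after path 2 (2→5→4→1, push 2): res(5,9)=21
after path 3 (2→9→8→1, push 2): res(5,9)=21
after path 4 (2→9→3→7→1, push 4): res(5,9)=21
after path 5 (2→9→5→4→1, push 1): res(5,9)=22
after path 6 (2→9→5→7→1, push 1): res(5,9)=23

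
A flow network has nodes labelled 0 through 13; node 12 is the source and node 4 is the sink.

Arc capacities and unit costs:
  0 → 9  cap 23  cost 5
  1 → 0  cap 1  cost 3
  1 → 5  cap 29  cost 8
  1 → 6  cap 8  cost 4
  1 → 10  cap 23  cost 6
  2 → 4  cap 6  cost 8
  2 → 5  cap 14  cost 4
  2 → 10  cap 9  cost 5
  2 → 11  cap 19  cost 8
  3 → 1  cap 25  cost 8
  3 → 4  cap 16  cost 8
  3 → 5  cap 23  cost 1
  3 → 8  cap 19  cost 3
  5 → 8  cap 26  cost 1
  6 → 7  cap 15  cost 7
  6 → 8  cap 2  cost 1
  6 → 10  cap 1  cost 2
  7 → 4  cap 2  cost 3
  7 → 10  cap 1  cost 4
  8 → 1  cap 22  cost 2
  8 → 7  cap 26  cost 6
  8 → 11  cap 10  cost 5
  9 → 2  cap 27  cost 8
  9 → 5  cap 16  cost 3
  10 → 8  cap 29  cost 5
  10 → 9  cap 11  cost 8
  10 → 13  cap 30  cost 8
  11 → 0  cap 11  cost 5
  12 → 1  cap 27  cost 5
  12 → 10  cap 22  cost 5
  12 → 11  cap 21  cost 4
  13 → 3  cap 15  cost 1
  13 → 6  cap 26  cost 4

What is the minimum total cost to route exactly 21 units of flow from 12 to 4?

shortest-cost path #1: 12→1→6→7→4 push 2 @ unit cost 19 (adds 38)
shortest-cost path #2: 12→10→13→3→4 push 15 @ unit cost 22 (adds 330)
shortest-cost path #3: 12→10→9→2→4 push 4 @ unit cost 29 (adds 116)
total cost = 484

Minimum cost for 21 units: 484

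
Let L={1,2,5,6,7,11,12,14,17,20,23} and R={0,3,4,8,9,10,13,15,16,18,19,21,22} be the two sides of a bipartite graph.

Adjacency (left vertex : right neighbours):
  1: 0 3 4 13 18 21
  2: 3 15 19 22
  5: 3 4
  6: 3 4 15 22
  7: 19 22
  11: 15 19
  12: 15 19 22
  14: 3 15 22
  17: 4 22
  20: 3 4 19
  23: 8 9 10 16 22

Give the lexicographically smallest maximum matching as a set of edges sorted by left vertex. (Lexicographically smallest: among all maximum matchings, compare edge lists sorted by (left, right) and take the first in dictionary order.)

|M| = 7 (so the lex-smallest maximum matching has 7 edges)
process left vertices in ascending order; for each, take the smallest-labelled available neighbour that still permits 7 edges overall, or leave it unmatched if none does
lex-smallest matching: {1-0, 2-3, 5-4, 6-15, 7-19, 12-22, 23-8}

Lex-smallest maximum matching: {(1,0), (2,3), (5,4), (6,15), (7,19), (12,22), (23,8)}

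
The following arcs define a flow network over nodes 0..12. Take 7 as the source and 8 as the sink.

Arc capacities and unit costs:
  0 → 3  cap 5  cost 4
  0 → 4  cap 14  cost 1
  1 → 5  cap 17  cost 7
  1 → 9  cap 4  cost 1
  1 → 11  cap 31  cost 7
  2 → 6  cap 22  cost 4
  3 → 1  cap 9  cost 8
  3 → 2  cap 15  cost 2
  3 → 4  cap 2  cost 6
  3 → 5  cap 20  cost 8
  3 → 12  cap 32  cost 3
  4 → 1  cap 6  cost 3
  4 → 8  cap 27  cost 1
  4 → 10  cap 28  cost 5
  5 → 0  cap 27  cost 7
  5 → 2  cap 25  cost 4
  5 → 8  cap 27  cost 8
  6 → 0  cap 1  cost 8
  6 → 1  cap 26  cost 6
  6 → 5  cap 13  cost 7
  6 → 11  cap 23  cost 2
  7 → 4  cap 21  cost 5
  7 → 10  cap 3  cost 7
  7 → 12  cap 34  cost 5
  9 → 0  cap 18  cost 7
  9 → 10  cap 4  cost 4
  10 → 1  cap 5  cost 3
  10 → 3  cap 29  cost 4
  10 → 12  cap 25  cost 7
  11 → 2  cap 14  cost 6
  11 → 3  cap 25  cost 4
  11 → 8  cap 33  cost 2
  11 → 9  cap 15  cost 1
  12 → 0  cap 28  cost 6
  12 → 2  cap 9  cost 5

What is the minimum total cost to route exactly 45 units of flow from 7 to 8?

Minimum cost for 45 units: 567

shortest-cost path #1: 7→4→8 push 21 @ unit cost 6 (adds 126)
shortest-cost path #2: 7→12→0→4→8 push 6 @ unit cost 13 (adds 78)
shortest-cost path #3: 7→12→2→6→11→8 push 9 @ unit cost 18 (adds 162)
shortest-cost path #4: 7→10→1→11→8 push 3 @ unit cost 19 (adds 57)
shortest-cost path #5: 7→12→0→4→1→11→8 push 6 @ unit cost 24 (adds 144)
total cost = 567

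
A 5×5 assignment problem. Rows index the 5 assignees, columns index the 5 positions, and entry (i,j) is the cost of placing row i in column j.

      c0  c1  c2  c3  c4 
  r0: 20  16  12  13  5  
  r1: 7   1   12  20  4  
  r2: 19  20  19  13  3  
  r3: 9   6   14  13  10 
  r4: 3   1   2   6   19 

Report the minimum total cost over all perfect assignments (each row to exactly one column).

optimal assignment: row0→col3 (cost 13), row1→col1 (cost 1), row2→col4 (cost 3), row3→col0 (cost 9), row4→col2 (cost 2)
total = 13 + 1 + 3 + 9 + 2 = 28

Minimum assignment cost: 28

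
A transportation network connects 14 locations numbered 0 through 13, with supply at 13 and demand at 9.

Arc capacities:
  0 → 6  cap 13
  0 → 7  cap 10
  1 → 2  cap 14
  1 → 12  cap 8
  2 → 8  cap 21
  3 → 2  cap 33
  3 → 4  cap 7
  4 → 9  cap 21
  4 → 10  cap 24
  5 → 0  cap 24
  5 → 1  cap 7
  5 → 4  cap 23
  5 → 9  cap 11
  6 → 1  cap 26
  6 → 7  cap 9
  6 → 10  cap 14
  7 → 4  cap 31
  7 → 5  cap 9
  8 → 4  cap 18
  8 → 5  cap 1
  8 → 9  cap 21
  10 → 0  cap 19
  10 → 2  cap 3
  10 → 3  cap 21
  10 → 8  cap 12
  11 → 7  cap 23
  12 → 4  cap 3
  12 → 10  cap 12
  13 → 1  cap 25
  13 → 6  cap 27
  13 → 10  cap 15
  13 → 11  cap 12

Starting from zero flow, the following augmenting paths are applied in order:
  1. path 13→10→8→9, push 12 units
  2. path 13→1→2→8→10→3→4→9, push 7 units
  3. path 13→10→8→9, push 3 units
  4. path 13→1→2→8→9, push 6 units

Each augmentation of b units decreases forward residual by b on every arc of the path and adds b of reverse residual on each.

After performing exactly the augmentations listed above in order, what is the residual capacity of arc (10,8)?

after path 1 (13→10→8→9, push 12): res(10,8)=0
after path 2 (13→1→2→8→10→3→4→9, push 7): res(10,8)=7
after path 3 (13→10→8→9, push 3): res(10,8)=4
after path 4 (13→1→2→8→9, push 6): res(10,8)=4

Residual capacity of (10,8): 4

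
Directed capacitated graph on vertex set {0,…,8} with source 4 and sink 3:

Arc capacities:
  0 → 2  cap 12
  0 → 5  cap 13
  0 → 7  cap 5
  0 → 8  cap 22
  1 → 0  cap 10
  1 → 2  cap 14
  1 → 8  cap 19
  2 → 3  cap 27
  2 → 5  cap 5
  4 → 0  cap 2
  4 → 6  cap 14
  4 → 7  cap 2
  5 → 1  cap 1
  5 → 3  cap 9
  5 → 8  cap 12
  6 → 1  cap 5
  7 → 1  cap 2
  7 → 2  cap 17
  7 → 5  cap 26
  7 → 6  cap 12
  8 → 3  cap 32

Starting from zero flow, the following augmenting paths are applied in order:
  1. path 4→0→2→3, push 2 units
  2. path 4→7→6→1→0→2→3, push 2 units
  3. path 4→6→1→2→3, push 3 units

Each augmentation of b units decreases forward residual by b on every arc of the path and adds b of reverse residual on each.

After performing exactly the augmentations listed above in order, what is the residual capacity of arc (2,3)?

after path 1 (4→0→2→3, push 2): res(2,3)=25
after path 2 (4→7→6→1→0→2→3, push 2): res(2,3)=23
after path 3 (4→6→1→2→3, push 3): res(2,3)=20

Residual capacity of (2,3): 20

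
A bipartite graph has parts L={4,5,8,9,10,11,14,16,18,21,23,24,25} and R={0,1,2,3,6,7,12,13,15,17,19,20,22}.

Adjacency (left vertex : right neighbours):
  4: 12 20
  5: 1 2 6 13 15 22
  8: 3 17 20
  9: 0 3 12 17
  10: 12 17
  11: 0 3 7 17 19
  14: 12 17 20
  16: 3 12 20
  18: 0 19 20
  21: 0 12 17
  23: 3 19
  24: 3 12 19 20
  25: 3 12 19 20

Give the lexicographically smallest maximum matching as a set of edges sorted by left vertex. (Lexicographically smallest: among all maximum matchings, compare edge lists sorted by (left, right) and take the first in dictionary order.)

Lex-smallest maximum matching: {(4,12), (5,1), (8,3), (9,0), (10,17), (11,7), (14,20), (18,19)}

|M| = 8 (so the lex-smallest maximum matching has 8 edges)
process left vertices in ascending order; for each, take the smallest-labelled available neighbour that still permits 8 edges overall, or leave it unmatched if none does
lex-smallest matching: {4-12, 5-1, 8-3, 9-0, 10-17, 11-7, 14-20, 18-19}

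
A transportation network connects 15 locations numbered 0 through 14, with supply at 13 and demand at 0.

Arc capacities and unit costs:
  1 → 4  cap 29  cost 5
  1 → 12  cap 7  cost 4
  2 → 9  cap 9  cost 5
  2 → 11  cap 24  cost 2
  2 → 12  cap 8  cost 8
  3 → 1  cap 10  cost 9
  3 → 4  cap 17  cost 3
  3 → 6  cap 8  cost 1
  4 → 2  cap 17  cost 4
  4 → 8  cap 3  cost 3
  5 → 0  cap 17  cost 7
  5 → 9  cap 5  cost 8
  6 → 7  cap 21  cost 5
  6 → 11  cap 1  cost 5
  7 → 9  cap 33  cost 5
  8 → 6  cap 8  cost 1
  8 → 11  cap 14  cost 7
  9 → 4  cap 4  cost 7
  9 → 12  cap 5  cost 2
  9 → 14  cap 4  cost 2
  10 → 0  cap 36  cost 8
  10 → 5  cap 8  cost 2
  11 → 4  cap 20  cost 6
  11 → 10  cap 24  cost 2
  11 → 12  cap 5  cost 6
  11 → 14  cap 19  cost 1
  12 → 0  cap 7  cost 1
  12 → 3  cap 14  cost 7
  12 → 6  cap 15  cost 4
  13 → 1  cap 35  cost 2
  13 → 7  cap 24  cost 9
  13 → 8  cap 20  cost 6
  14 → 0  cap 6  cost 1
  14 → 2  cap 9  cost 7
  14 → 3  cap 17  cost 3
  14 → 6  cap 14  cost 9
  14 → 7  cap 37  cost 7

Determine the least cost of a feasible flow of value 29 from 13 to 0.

shortest-cost path #1: 13→1→12→0 push 7 @ unit cost 7 (adds 49)
shortest-cost path #2: 13→8→6→11→14→0 push 1 @ unit cost 14 (adds 14)
shortest-cost path #3: 13→8→11→14→0 push 5 @ unit cost 15 (adds 75)
shortest-cost path #4: 13→8→11→10→0 push 9 @ unit cost 23 (adds 207)
shortest-cost path #5: 13→1→4→2→11→10→0 push 7 @ unit cost 23 (adds 161)
total cost = 506

Minimum cost for 29 units: 506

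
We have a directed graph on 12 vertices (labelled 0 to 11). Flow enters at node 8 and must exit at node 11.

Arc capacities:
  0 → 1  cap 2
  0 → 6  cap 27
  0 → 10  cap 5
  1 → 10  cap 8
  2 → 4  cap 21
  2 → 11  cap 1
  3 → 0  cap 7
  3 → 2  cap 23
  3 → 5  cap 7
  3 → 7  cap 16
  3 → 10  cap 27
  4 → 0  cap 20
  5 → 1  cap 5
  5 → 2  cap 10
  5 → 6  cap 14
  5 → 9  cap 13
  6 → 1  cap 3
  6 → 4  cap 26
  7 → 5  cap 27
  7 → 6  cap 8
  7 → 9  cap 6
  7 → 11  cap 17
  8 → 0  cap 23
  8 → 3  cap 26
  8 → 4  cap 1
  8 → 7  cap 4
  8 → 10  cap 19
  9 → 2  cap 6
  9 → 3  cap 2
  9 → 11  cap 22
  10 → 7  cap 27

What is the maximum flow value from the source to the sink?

augment #1: 8→7→11 bottleneck 4, total now 4
augment #2: 8→3→2→11 bottleneck 1, total now 5
augment #3: 8→3→7→11 bottleneck 13, total now 18
augment #4: 8→3→5→9→11 bottleneck 7, total now 25
augment #5: 8→3→7→9→11 bottleneck 3, total now 28
augment #6: 8→10→7→9→11 bottleneck 3, total now 31
augment #7: 8→10→7→5→9→11 bottleneck 6, total now 37

Maximum flow value: 37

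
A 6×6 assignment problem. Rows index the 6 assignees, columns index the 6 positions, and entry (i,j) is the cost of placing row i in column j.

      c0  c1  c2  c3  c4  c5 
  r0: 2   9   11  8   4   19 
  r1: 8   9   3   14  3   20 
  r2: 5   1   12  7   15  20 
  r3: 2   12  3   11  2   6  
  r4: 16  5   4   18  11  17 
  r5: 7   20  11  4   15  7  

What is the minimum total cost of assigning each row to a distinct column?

optimal assignment: row0→col0 (cost 2), row1→col4 (cost 3), row2→col1 (cost 1), row3→col5 (cost 6), row4→col2 (cost 4), row5→col3 (cost 4)
total = 2 + 3 + 1 + 6 + 4 + 4 = 20

Minimum assignment cost: 20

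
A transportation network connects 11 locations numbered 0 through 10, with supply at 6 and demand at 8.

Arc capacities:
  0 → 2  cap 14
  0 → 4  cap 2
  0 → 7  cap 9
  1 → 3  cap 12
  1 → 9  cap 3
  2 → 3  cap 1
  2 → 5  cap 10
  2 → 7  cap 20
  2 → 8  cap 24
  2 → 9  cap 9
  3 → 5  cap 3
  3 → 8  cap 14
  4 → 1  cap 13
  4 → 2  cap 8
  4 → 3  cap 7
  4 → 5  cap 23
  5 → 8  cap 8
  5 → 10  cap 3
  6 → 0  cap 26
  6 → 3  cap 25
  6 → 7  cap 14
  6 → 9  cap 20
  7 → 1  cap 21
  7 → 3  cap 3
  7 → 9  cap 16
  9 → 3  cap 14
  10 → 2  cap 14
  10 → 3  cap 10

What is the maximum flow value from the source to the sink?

augment #1: 6→3→8 bottleneck 14, total now 14
augment #2: 6→0→2→8 bottleneck 14, total now 28
augment #3: 6→3→5→8 bottleneck 3, total now 31
augment #4: 6→0→4→2→8 bottleneck 2, total now 33

Maximum flow value: 33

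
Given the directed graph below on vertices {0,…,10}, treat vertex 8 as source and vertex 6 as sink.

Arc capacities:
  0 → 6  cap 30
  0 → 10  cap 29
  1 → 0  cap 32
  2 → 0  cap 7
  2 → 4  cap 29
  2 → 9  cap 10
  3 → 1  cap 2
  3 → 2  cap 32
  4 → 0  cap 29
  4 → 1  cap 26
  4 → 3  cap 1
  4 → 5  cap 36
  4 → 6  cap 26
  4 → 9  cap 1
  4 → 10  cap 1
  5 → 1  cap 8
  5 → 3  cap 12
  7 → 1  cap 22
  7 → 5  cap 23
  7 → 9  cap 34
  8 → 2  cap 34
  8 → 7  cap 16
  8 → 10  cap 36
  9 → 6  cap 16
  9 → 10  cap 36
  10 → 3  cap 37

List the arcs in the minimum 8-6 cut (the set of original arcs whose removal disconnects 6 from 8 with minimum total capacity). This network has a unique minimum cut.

Min-cut arcs: {(2,0), (2,4), (2,9), (3,1), (8,7)} (total capacity 64)

augment #1: 8→2→0→6 push 7
augment #2: 8→2→4→6 push 26
augment #3: 8→2→9→6 push 1
augment #4: 8→7→9→6 push 15
augment #5: 8→7→1→0→6 push 1
augment #6: 8→10→3→1→0→6 push 2
augment #7: 8→10→3→2→4→0→6 push 3
augment #8: 8→10→3→2→9→7→1→0→6 push 9
max flow = 64; residual-reachable set from 8 gives S-side
cut edges (S→T): {(2,0), (2,4), (2,9), (3,1), (8,7)} total cap 64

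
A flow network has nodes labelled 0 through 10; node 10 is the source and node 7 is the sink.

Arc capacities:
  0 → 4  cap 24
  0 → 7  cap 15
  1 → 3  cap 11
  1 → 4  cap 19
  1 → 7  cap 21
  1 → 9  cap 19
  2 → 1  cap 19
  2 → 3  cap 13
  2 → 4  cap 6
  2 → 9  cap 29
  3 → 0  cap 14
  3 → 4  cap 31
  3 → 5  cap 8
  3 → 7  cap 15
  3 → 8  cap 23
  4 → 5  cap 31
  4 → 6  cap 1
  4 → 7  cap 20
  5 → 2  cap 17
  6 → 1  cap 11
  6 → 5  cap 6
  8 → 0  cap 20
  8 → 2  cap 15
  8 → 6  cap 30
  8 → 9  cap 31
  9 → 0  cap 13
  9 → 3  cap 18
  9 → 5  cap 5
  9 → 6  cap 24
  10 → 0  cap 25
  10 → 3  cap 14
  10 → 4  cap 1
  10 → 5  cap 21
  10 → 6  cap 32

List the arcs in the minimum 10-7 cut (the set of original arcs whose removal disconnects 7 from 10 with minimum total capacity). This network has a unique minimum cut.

augment #1: 10→0→7 push 15
augment #2: 10→3→7 push 14
augment #3: 10→4→7 push 1
augment #4: 10→0→4→7 push 10
augment #5: 10→6→1→7 push 11
augment #6: 10→5→2→1→7 push 10
augment #7: 10→5→2→3→7 push 1
augment #8: 10→5→2→4→7 push 6
max flow = 68; residual-reachable set from 10 gives S-side
cut edges (S→T): {(5,2), (6,1), (10,0), (10,3), (10,4)} total cap 68

Min-cut arcs: {(5,2), (6,1), (10,0), (10,3), (10,4)} (total capacity 68)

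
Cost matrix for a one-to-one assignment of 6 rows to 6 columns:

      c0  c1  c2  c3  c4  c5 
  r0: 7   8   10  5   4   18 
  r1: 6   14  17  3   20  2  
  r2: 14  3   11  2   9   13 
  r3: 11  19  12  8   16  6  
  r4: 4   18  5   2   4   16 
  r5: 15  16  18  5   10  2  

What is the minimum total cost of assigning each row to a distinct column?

Minimum assignment cost: 28

one of 3 optimal assignments: row0→col4 (cost 4), row1→col0 (cost 6), row2→col1 (cost 3), row3→col3 (cost 8), row4→col2 (cost 5), row5→col5 (cost 2)
total = 4 + 6 + 3 + 8 + 5 + 2 = 28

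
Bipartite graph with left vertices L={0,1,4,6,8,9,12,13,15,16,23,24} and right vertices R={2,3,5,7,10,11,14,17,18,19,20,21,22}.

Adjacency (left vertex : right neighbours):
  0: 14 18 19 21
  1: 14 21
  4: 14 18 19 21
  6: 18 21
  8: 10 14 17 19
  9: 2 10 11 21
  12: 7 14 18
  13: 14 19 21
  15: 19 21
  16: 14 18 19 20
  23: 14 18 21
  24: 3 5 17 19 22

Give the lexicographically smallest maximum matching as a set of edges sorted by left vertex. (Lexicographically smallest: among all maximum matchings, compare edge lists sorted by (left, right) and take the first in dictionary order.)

|M| = 9 (so the lex-smallest maximum matching has 9 edges)
process left vertices in ascending order; for each, take the smallest-labelled available neighbour that still permits 9 edges overall, or leave it unmatched if none does
lex-smallest matching: {0-14, 1-21, 4-18, 8-10, 9-2, 12-7, 13-19, 16-20, 24-3}

Lex-smallest maximum matching: {(0,14), (1,21), (4,18), (8,10), (9,2), (12,7), (13,19), (16,20), (24,3)}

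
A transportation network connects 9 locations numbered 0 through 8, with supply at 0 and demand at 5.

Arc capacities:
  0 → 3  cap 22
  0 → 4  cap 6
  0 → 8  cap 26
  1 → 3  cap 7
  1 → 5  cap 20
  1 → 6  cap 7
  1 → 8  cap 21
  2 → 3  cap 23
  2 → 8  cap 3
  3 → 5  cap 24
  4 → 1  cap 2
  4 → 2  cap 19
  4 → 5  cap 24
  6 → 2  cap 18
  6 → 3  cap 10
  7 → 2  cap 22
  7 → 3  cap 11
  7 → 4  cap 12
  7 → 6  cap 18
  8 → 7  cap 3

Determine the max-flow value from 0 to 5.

Maximum flow value: 31

augment #1: 0→3→5 bottleneck 22, total now 22
augment #2: 0→4→5 bottleneck 6, total now 28
augment #3: 0→8→7→3→5 bottleneck 2, total now 30
augment #4: 0→8→7→4→5 bottleneck 1, total now 31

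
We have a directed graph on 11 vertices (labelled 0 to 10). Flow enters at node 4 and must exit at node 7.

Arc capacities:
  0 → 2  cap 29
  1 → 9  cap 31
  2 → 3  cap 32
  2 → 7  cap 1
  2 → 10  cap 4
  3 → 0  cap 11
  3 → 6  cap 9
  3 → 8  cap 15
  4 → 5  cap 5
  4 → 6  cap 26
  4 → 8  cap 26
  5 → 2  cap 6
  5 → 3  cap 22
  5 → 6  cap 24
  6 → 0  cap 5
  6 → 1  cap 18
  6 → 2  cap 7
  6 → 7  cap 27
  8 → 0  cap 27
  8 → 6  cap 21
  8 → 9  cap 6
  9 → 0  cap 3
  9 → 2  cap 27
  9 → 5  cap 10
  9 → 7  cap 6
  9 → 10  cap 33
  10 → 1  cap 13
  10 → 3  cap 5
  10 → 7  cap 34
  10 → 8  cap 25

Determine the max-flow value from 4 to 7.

augment #1: 4→6→7 bottleneck 26, total now 26
augment #2: 4→5→2→7 bottleneck 1, total now 27
augment #3: 4→5→6→7 bottleneck 1, total now 28
augment #4: 4→8→9→7 bottleneck 6, total now 34
augment #5: 4→5→2→10→7 bottleneck 3, total now 37
augment #6: 4→8→0→2→10→7 bottleneck 1, total now 38
augment #7: 4→8→6→1→9→10→7 bottleneck 18, total now 56

Maximum flow value: 56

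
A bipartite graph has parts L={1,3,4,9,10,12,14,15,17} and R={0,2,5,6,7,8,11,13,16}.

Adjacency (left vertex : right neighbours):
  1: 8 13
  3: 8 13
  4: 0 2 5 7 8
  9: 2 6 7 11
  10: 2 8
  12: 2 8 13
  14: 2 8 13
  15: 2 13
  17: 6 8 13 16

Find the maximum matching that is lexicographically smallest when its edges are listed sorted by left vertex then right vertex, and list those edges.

Lex-smallest maximum matching: {(1,8), (3,13), (4,0), (9,6), (10,2), (17,16)}

|M| = 6 (so the lex-smallest maximum matching has 6 edges)
process left vertices in ascending order; for each, take the smallest-labelled available neighbour that still permits 6 edges overall, or leave it unmatched if none does
lex-smallest matching: {1-8, 3-13, 4-0, 9-6, 10-2, 17-16}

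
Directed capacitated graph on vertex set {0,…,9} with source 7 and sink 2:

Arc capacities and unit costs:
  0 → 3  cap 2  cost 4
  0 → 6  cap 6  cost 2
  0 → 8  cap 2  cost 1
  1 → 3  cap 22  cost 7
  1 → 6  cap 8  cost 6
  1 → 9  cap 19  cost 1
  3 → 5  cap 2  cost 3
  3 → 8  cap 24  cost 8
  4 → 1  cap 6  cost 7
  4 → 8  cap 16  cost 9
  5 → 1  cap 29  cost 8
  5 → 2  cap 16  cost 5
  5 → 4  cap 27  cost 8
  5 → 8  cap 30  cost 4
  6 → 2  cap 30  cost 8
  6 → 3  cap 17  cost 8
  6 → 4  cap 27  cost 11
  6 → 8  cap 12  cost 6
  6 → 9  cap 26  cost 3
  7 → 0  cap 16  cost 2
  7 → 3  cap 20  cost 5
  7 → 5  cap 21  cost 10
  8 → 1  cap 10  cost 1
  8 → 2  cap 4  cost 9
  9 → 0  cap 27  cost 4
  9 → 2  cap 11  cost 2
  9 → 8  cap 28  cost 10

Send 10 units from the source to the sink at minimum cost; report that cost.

Minimum cost for 10 units: 94

shortest-cost path #1: 7→0→8→1→9→2 push 2 @ unit cost 7 (adds 14)
shortest-cost path #2: 7→0→6→9→2 push 6 @ unit cost 9 (adds 54)
shortest-cost path #3: 7→3→5→2 push 2 @ unit cost 13 (adds 26)
total cost = 94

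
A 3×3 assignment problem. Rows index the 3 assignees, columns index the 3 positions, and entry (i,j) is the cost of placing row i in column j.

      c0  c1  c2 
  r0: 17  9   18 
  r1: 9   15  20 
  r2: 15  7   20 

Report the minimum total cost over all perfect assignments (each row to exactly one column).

Minimum assignment cost: 34

optimal assignment: row0→col2 (cost 18), row1→col0 (cost 9), row2→col1 (cost 7)
total = 18 + 9 + 7 = 34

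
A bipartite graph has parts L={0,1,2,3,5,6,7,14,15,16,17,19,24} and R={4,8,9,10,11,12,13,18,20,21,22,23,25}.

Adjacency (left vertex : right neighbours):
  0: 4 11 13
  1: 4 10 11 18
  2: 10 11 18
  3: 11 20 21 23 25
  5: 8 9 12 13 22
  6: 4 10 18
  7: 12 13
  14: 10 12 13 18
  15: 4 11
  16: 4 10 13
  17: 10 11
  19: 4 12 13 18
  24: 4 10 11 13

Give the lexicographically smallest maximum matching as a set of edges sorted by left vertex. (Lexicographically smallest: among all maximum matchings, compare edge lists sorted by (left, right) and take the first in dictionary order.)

Lex-smallest maximum matching: {(0,4), (1,10), (2,11), (3,20), (5,8), (6,18), (7,12), (14,13)}

|M| = 8 (so the lex-smallest maximum matching has 8 edges)
process left vertices in ascending order; for each, take the smallest-labelled available neighbour that still permits 8 edges overall, or leave it unmatched if none does
lex-smallest matching: {0-4, 1-10, 2-11, 3-20, 5-8, 6-18, 7-12, 14-13}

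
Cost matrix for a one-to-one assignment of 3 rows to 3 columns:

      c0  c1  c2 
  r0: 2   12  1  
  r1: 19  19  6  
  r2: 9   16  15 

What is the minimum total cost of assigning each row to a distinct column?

Minimum assignment cost: 24

optimal assignment: row0→col0 (cost 2), row1→col2 (cost 6), row2→col1 (cost 16)
total = 2 + 6 + 16 = 24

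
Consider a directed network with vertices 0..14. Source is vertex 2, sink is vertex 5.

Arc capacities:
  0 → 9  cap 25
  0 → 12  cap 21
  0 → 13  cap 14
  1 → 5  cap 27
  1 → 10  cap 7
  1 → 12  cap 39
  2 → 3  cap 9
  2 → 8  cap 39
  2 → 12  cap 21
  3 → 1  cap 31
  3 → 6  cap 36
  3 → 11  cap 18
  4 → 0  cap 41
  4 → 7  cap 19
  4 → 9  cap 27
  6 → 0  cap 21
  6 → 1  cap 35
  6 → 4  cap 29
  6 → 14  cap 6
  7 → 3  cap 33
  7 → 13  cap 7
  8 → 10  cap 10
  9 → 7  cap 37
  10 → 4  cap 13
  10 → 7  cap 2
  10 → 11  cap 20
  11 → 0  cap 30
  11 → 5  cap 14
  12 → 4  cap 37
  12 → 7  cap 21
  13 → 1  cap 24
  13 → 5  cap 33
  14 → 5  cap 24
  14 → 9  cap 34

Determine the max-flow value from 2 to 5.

augment #1: 2→3→1→5 bottleneck 9, total now 9
augment #2: 2→8→10→11→5 bottleneck 10, total now 19
augment #3: 2→12→7→13→5 bottleneck 7, total now 26
augment #4: 2→12→4→0→13→5 bottleneck 14, total now 40

Maximum flow value: 40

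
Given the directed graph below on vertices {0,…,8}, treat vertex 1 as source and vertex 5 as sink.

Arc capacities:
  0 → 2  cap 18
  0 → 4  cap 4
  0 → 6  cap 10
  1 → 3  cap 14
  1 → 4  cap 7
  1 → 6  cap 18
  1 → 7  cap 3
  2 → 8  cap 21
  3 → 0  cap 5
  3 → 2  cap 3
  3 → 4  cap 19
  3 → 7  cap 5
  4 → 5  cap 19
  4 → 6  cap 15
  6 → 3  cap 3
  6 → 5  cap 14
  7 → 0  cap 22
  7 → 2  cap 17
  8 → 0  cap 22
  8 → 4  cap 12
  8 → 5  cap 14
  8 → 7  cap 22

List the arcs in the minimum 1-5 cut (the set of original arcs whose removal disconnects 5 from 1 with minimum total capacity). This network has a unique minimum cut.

augment #1: 1→4→5 push 7
augment #2: 1→6→5 push 14
augment #3: 1→3→4→5 push 12
augment #4: 1→3→2→8→5 push 2
augment #5: 1→7→2→8→5 push 3
augment #6: 1→6→3→2→8→5 push 1
augment #7: 1→6→3→0→2→8→5 push 2
max flow = 41; residual-reachable set from 1 gives S-side
cut edges (S→T): {(1,3), (1,4), (1,7), (6,3), (6,5)} total cap 41

Min-cut arcs: {(1,3), (1,4), (1,7), (6,3), (6,5)} (total capacity 41)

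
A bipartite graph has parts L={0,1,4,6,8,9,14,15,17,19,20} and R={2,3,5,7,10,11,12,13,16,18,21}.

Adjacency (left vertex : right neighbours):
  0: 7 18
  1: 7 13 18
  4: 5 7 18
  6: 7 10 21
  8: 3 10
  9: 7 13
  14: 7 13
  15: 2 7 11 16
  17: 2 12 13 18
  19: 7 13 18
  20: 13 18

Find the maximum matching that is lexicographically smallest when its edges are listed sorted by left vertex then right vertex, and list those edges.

|M| = 8 (so the lex-smallest maximum matching has 8 edges)
process left vertices in ascending order; for each, take the smallest-labelled available neighbour that still permits 8 edges overall, or leave it unmatched if none does
lex-smallest matching: {0-7, 1-13, 4-5, 6-10, 8-3, 15-2, 17-12, 19-18}

Lex-smallest maximum matching: {(0,7), (1,13), (4,5), (6,10), (8,3), (15,2), (17,12), (19,18)}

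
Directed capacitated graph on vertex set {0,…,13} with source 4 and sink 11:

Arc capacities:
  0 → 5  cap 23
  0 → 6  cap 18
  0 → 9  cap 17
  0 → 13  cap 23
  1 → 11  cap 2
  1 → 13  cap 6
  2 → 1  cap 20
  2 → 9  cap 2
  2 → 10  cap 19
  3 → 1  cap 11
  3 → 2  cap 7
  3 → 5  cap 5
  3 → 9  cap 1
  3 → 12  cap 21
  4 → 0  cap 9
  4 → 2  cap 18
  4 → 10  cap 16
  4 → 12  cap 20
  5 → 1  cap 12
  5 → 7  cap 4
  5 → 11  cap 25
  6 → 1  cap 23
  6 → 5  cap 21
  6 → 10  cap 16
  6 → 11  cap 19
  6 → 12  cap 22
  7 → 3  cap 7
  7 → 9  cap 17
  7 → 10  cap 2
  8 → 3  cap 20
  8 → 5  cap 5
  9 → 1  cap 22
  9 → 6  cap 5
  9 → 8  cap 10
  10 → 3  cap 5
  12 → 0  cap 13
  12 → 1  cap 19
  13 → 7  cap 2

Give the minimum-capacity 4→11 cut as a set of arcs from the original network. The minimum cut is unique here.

Min-cut arcs: {(1,11), (2,9), (4,0), (10,3), (12,0), (13,7)} (total capacity 33)

augment #1: 4→0→5→11 push 9
augment #2: 4→2→1→11 push 2
augment #3: 4→2→9→6→11 push 2
augment #4: 4→10→3→5→11 push 5
augment #5: 4→12→0→5→11 push 11
augment #6: 4→12→0→6→11 push 2
augment #7: 4→2→1→13→7→9→6→11 push 2
max flow = 33; residual-reachable set from 4 gives S-side
cut edges (S→T): {(1,11), (2,9), (4,0), (10,3), (12,0), (13,7)} total cap 33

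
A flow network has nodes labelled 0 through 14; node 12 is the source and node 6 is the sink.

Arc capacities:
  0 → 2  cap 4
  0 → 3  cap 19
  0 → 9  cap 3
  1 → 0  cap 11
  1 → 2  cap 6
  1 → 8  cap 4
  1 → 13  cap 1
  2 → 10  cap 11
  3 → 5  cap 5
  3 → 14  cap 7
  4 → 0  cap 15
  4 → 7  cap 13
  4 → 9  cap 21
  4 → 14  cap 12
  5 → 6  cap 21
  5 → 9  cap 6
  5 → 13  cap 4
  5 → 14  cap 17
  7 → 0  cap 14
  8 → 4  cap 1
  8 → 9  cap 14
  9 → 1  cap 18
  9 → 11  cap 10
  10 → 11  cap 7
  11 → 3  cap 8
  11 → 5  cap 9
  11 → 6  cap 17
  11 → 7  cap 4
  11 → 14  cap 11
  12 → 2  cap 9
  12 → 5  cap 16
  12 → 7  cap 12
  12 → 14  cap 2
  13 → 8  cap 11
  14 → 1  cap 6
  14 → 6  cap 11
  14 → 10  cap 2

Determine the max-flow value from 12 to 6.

augment #1: 12→5→6 bottleneck 16, total now 16
augment #2: 12→14→6 bottleneck 2, total now 18
augment #3: 12→2→10→11→6 bottleneck 7, total now 25
augment #4: 12→7→0→3→5→6 bottleneck 5, total now 30
augment #5: 12→7→0→3→14→6 bottleneck 7, total now 37

Maximum flow value: 37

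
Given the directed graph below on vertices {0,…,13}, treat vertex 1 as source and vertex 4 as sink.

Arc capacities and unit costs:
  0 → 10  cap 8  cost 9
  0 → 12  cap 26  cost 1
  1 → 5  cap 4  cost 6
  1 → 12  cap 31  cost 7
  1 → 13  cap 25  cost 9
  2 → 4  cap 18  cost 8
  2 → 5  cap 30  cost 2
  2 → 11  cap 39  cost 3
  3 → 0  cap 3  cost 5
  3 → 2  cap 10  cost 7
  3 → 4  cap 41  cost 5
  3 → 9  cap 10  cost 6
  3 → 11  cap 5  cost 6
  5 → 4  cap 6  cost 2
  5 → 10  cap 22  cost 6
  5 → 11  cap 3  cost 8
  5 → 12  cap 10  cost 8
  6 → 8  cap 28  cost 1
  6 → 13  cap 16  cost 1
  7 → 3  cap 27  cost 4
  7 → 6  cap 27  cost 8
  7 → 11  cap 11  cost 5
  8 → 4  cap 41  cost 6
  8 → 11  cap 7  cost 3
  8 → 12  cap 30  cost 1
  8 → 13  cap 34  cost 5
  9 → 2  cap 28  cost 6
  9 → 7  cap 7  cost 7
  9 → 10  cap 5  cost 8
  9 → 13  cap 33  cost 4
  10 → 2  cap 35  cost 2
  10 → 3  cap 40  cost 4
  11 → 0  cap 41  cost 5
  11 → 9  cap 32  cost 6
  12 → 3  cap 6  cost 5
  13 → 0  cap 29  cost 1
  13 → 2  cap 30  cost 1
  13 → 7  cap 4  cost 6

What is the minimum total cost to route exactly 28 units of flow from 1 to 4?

Minimum cost for 28 units: 450

shortest-cost path #1: 1→5→4 push 4 @ unit cost 8 (adds 32)
shortest-cost path #2: 1→13→2→5→4 push 2 @ unit cost 14 (adds 28)
shortest-cost path #3: 1→12→3→4 push 6 @ unit cost 17 (adds 102)
shortest-cost path #4: 1→13→2→4 push 16 @ unit cost 18 (adds 288)
total cost = 450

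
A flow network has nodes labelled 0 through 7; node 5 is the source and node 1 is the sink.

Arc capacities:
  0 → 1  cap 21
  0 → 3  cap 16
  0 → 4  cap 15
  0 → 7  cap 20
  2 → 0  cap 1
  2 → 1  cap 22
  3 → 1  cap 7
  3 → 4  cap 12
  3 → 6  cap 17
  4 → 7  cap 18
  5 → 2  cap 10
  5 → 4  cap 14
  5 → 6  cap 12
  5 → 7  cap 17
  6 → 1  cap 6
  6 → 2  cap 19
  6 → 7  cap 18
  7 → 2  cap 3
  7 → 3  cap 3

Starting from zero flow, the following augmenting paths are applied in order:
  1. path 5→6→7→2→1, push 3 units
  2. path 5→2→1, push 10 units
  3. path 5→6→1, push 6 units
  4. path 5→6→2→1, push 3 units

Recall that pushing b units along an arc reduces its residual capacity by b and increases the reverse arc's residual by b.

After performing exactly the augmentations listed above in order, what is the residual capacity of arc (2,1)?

Residual capacity of (2,1): 6

after path 1 (5→6→7→2→1, push 3): res(2,1)=19
after path 2 (5→2→1, push 10): res(2,1)=9
after path 3 (5→6→1, push 6): res(2,1)=9
after path 4 (5→6→2→1, push 3): res(2,1)=6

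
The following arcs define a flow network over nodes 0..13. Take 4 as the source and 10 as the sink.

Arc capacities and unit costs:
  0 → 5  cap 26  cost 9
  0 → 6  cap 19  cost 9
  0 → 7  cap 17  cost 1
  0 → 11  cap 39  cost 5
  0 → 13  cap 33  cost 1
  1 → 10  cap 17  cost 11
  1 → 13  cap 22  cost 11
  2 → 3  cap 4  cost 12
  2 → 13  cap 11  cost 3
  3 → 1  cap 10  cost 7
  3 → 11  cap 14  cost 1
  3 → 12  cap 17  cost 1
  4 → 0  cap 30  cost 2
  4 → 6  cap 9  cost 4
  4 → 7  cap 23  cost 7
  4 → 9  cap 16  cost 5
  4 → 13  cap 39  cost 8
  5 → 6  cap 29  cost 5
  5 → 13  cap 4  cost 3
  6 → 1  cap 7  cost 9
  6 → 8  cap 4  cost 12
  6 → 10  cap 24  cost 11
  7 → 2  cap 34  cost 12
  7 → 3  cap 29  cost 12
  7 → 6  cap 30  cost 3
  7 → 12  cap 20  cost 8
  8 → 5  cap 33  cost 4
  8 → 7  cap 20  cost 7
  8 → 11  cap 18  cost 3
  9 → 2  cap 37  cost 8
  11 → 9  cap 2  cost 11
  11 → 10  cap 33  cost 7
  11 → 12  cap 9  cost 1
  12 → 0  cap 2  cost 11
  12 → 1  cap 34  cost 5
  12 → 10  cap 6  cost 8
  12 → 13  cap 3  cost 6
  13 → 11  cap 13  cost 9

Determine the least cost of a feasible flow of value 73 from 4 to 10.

Minimum cost for 73 units: 1407

shortest-cost path #1: 4→0→11→10 push 30 @ unit cost 14 (adds 420)
shortest-cost path #2: 4→6→10 push 9 @ unit cost 15 (adds 135)
shortest-cost path #3: 4→7→6→10 push 15 @ unit cost 21 (adds 315)
shortest-cost path #4: 4→7→12→10 push 6 @ unit cost 23 (adds 138)
shortest-cost path #5: 4→13→11→10 push 3 @ unit cost 24 (adds 72)
shortest-cost path #6: 4→7→6→1→10 push 2 @ unit cost 30 (adds 60)
shortest-cost path #7: 4→13→11→12→7→6→1→10 push 5 @ unit cost 33 (adds 165)
shortest-cost path #8: 4→13→11→12→1→10 push 3 @ unit cost 34 (adds 102)
total cost = 1407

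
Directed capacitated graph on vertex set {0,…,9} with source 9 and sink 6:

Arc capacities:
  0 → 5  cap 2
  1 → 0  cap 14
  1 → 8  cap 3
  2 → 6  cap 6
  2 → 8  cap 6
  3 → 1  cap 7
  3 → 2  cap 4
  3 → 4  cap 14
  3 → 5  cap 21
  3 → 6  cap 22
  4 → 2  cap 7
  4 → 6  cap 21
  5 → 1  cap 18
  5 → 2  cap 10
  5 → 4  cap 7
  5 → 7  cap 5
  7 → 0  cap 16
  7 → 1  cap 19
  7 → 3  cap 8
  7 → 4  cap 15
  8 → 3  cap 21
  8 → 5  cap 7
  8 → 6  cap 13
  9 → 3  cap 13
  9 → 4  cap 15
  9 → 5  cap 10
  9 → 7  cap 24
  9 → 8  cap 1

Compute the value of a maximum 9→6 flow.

Maximum flow value: 58

augment #1: 9→3→6 bottleneck 13, total now 13
augment #2: 9→4→6 bottleneck 15, total now 28
augment #3: 9→8→6 bottleneck 1, total now 29
augment #4: 9→5→2→6 bottleneck 6, total now 35
augment #5: 9→5→4→6 bottleneck 4, total now 39
augment #6: 9→7→3→6 bottleneck 8, total now 47
augment #7: 9→7→4→6 bottleneck 2, total now 49
augment #8: 9→7→1→8→6 bottleneck 3, total now 52
augment #9: 9→7→4→2→8→6 bottleneck 6, total now 58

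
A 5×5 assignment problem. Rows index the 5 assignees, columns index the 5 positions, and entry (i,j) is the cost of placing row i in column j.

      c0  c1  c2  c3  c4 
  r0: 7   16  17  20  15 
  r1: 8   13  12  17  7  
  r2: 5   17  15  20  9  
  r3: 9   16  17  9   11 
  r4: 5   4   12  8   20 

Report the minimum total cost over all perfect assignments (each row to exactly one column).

optimal assignment: row0→col0 (cost 7), row1→col2 (cost 12), row2→col4 (cost 9), row3→col3 (cost 9), row4→col1 (cost 4)
total = 7 + 12 + 9 + 9 + 4 = 41

Minimum assignment cost: 41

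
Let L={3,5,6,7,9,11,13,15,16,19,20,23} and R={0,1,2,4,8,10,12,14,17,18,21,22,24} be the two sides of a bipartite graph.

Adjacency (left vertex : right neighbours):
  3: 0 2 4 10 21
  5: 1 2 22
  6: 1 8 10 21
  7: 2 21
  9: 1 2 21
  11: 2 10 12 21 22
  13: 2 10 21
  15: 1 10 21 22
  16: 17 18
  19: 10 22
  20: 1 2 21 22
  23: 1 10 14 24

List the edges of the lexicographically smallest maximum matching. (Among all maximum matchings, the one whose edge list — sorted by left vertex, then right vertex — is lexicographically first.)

Lex-smallest maximum matching: {(3,0), (5,1), (6,8), (7,2), (9,21), (11,12), (13,10), (15,22), (16,17), (23,14)}

|M| = 10 (so the lex-smallest maximum matching has 10 edges)
process left vertices in ascending order; for each, take the smallest-labelled available neighbour that still permits 10 edges overall, or leave it unmatched if none does
lex-smallest matching: {3-0, 5-1, 6-8, 7-2, 9-21, 11-12, 13-10, 15-22, 16-17, 23-14}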